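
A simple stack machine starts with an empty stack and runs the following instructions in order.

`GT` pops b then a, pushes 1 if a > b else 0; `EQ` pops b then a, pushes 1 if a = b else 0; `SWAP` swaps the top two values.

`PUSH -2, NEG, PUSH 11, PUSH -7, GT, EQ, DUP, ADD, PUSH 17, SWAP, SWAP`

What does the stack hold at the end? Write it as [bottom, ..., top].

PUSH -2 → -2
NEG     → 2
PUSH 11 → 2 11
PUSH -7 → 2 11 -7
GT      → 2 1
EQ      → 0
DUP     → 0 0
ADD     → 0
PUSH 17 → 0 17
SWAP    → 17 0
SWAP    → 0 17

[0, 17]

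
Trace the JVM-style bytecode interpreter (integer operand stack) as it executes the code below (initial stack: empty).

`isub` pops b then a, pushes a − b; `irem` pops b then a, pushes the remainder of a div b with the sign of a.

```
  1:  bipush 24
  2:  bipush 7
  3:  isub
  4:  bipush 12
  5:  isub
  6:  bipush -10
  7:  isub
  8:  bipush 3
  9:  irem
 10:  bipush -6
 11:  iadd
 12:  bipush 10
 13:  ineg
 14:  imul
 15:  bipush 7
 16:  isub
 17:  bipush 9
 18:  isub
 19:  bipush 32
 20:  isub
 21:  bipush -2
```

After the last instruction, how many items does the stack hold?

2

bipush 24  → 24
bipush 7   → 24 7
isub       → 17
bipush 12  → 17 12
isub       → 5
bipush -10 → 5 -10
isub       → 15
bipush 3   → 15 3
irem       → 0
bipush -6  → 0 -6
iadd       → -6
bipush 10  → -6 10
ineg       → -6 -10
imul       → 60
bipush 7   → 60 7
isub       → 53
bipush 9   → 53 9
isub       → 44
bipush 32  → 44 32
isub       → 12
bipush -2  → 12 -2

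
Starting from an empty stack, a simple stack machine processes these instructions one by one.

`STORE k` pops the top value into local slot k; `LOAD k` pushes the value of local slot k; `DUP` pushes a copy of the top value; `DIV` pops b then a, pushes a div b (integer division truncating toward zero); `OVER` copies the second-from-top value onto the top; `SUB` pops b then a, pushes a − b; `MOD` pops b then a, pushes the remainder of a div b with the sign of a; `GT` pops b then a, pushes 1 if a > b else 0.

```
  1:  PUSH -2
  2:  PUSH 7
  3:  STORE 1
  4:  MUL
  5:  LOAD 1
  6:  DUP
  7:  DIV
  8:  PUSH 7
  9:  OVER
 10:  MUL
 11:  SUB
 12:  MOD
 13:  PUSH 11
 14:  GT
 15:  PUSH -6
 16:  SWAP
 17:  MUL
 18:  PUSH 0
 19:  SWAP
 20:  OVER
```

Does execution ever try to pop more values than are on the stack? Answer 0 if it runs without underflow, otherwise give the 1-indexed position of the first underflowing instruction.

PUSH -2 -> [-2]
PUSH 7  -> [-2, 7]
STORE 1 -> [-2]
MUL  — needs 2 operands, stack has 1 → underflow

4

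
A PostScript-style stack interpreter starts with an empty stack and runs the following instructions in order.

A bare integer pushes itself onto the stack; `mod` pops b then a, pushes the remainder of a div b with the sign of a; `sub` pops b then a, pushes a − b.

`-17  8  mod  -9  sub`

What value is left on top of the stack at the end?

-17  -17
8    -17 8
mod  -1
-9   -1 -9
sub  8

8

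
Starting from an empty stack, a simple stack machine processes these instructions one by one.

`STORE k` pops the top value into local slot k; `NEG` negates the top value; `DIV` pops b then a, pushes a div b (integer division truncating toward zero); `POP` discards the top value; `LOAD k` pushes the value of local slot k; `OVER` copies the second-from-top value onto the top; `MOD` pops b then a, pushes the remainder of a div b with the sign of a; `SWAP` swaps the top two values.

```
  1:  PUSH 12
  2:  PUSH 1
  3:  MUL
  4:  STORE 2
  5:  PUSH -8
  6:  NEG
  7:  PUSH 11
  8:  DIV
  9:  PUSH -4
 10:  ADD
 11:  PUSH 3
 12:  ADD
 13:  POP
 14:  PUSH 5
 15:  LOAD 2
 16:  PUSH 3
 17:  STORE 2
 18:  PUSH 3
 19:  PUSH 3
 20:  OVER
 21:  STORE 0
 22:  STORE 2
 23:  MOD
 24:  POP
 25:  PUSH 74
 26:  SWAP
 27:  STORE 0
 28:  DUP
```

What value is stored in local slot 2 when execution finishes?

PUSH 12 : [12]
PUSH 1  : [12, 1]
MUL     : [12]
STORE 2 : []
PUSH -8 : [-8]
NEG     : [8]
PUSH 11 : [8, 11]
DIV     : [0]
PUSH -4 : [0, -4]
ADD     : [-4]
PUSH 3  : [-4, 3]
ADD     : [-1]
POP     : []
PUSH 5  : [5]
LOAD 2  : [5, 12]
PUSH 3  : [5, 12, 3]
STORE 2 : [5, 12]
PUSH 3  : [5, 12, 3]
PUSH 3  : [5, 12, 3, 3]
OVER    : [5, 12, 3, 3, 3]
STORE 0 : [5, 12, 3, 3]
STORE 2 : [5, 12, 3]
MOD     : [5, 0]
POP     : [5]
PUSH 74 : [5, 74]
SWAP    : [74, 5]
STORE 0 : [74]
DUP     : [74, 74]

3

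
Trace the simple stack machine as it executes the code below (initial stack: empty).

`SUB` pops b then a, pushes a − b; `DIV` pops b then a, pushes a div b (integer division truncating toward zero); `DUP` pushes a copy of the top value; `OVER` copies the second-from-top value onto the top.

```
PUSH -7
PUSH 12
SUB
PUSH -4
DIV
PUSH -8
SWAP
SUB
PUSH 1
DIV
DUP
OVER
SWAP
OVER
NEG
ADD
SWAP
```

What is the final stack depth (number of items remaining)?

3

PUSH -7 -> [-7]
PUSH 12 -> [-7, 12]
SUB     -> [-19]
PUSH -4 -> [-19, -4]
DIV     -> [4]
PUSH -8 -> [4, -8]
SWAP    -> [-8, 4]
SUB     -> [-12]
PUSH 1  -> [-12, 1]
DIV     -> [-12]
DUP     -> [-12, -12]
OVER    -> [-12, -12, -12]
SWAP    -> [-12, -12, -12]
OVER    -> [-12, -12, -12, -12]
NEG     -> [-12, -12, -12, 12]
ADD     -> [-12, -12, 0]
SWAP    -> [-12, 0, -12]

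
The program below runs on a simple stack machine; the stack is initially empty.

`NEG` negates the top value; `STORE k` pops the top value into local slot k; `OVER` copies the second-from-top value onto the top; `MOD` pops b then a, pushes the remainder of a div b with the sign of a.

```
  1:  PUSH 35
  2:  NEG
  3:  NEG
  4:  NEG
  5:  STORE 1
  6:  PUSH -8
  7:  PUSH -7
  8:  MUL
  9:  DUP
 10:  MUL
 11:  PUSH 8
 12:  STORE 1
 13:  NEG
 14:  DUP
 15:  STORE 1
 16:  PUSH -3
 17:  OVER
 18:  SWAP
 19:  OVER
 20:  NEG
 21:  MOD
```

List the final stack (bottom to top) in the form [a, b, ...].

PUSH 35 → 35
NEG     → -35
NEG     → 35
NEG     → -35
STORE 1 → (empty)
PUSH -8 → -8
PUSH -7 → -8 -7
MUL     → 56
DUP     → 56 56
MUL     → 3136
PUSH 8  → 3136 8
STORE 1 → 3136
NEG     → -3136
DUP     → -3136 -3136
STORE 1 → -3136
PUSH -3 → -3136 -3
OVER    → -3136 -3 -3136
SWAP    → -3136 -3136 -3
OVER    → -3136 -3136 -3 -3136
NEG     → -3136 -3136 -3 3136
MOD     → -3136 -3136 -3

[-3136, -3136, -3]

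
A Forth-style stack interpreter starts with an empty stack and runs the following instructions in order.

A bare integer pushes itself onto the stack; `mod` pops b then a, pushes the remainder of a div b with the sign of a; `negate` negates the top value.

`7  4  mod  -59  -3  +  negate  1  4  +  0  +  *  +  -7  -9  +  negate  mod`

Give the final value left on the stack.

9

7       [7]
4       [7, 4]
mod     [3]
-59     [3, -59]
-3      [3, -59, -3]
+       [3, -62]
negate  [3, 62]
1       [3, 62, 1]
4       [3, 62, 1, 4]
+       [3, 62, 5]
0       [3, 62, 5, 0]
+       [3, 62, 5]
*       [3, 310]
+       [313]
-7      [313, -7]
-9      [313, -7, -9]
+       [313, -16]
negate  [313, 16]
mod     [9]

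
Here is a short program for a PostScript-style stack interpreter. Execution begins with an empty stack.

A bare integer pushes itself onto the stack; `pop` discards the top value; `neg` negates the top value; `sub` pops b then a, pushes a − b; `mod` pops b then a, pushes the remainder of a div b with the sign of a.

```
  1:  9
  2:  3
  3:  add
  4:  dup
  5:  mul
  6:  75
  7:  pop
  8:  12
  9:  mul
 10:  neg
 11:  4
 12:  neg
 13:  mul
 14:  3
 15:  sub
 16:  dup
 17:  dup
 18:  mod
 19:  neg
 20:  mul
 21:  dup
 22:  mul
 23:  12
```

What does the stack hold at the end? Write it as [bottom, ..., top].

9   -> 9
3   -> 9 3
add -> 12
dup -> 12 12
mul -> 144
75  -> 144 75
pop -> 144
12  -> 144 12
mul -> 1728
neg -> -1728
4   -> -1728 4
neg -> -1728 -4
mul -> 6912
3   -> 6912 3
sub -> 6909
dup -> 6909 6909
dup -> 6909 6909 6909
mod -> 6909 0
neg -> 6909 0
mul -> 0
dup -> 0 0
mul -> 0
12  -> 0 12

[0, 12]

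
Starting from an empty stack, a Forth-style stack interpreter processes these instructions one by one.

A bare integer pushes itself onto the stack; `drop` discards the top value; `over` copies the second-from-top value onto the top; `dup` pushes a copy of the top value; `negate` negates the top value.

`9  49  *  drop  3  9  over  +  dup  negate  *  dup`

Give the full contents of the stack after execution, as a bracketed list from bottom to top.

9       9
49      9 49
*       441
drop    (empty)
3       3
9       3 9
over    3 9 3
+       3 12
dup     3 12 12
negate  3 12 -12
*       3 -144
dup     3 -144 -144

[3, -144, -144]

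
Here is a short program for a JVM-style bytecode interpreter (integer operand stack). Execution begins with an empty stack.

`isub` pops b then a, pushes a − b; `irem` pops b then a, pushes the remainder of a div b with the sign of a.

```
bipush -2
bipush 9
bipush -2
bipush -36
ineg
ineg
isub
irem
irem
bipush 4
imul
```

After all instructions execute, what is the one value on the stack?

bipush -2   -2
bipush 9    -2 9
bipush -2   -2 9 -2
bipush -36  -2 9 -2 -36
ineg        -2 9 -2 36
ineg        -2 9 -2 -36
isub        -2 9 34
irem        -2 9
irem        -2
bipush 4    -2 4
imul        -8

-8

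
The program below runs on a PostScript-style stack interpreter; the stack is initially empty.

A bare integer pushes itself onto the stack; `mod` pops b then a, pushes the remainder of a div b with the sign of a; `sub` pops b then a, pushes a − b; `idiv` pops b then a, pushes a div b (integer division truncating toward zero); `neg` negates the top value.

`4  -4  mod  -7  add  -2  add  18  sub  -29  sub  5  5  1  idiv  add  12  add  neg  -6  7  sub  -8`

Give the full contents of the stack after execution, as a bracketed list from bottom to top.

[2, -22, -13, -8]

4    -> [4]
-4   -> [4, -4]
mod  -> [0]
-7   -> [0, -7]
add  -> [-7]
-2   -> [-7, -2]
add  -> [-9]
18   -> [-9, 18]
sub  -> [-27]
-29  -> [-27, -29]
sub  -> [2]
5    -> [2, 5]
5    -> [2, 5, 5]
1    -> [2, 5, 5, 1]
idiv -> [2, 5, 5]
add  -> [2, 10]
12   -> [2, 10, 12]
add  -> [2, 22]
neg  -> [2, -22]
-6   -> [2, -22, -6]
7    -> [2, -22, -6, 7]
sub  -> [2, -22, -13]
-8   -> [2, -22, -13, -8]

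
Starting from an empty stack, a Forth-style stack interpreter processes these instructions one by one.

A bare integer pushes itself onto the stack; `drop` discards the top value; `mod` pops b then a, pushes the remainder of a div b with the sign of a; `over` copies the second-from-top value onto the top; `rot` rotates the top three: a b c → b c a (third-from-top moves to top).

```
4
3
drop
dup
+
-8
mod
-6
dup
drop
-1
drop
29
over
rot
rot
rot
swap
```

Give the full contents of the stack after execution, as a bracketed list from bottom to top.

[0, -6, -6, 29]

4    : 4
3    : 4 3
drop : 4
dup  : 4 4
+    : 8
-8   : 8 -8
mod  : 0
-6   : 0 -6
dup  : 0 -6 -6
drop : 0 -6
-1   : 0 -6 -1
drop : 0 -6
29   : 0 -6 29
over : 0 -6 29 -6
rot  : 0 29 -6 -6
rot  : 0 -6 -6 29
rot  : 0 -6 29 -6
swap : 0 -6 -6 29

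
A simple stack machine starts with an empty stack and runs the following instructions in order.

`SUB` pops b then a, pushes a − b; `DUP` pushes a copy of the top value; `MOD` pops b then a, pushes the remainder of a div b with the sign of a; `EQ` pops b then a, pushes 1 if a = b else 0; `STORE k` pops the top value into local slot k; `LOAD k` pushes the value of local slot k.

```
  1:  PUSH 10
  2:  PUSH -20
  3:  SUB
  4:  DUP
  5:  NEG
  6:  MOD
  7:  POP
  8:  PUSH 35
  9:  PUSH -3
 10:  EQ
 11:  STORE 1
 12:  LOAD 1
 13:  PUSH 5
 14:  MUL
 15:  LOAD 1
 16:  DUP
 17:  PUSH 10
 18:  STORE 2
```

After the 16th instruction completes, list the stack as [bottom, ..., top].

PUSH 10   [10]
PUSH -20  [10, -20]
SUB       [30]
DUP       [30, 30]
NEG       [30, -30]
MOD       [0]
POP       []
PUSH 35   [35]
PUSH -3   [35, -3]
EQ        [0]
STORE 1   []
LOAD 1    [0]
PUSH 5    [0, 5]
MUL       [0]
LOAD 1    [0, 0]
DUP       [0, 0, 0]

[0, 0, 0]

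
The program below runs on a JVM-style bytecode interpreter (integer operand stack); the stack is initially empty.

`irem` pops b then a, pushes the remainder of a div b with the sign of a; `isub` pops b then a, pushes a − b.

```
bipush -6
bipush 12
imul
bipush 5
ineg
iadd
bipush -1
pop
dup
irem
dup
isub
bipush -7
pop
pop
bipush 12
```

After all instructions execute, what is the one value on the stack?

12

bipush -6 : -6
bipush 12 : -6 12
imul      : -72
bipush 5  : -72 5
ineg      : -72 -5
iadd      : -77
bipush -1 : -77 -1
pop       : -77
dup       : -77 -77
irem      : 0
dup       : 0 0
isub      : 0
bipush -7 : 0 -7
pop       : 0
pop       : (empty)
bipush 12 : 12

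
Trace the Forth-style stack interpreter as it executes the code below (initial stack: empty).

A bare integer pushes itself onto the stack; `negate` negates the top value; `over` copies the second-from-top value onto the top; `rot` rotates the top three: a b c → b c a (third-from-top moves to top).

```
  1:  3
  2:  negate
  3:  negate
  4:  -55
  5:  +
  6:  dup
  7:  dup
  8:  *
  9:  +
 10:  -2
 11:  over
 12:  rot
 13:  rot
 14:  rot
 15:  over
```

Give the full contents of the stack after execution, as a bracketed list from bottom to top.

3       3
negate  -3
negate  3
-55     3 -55
+       -52
dup     -52 -52
dup     -52 -52 -52
*       -52 2704
+       2652
-2      2652 -2
over    2652 -2 2652
rot     -2 2652 2652
rot     2652 2652 -2
rot     2652 -2 2652
over    2652 -2 2652 -2

[2652, -2, 2652, -2]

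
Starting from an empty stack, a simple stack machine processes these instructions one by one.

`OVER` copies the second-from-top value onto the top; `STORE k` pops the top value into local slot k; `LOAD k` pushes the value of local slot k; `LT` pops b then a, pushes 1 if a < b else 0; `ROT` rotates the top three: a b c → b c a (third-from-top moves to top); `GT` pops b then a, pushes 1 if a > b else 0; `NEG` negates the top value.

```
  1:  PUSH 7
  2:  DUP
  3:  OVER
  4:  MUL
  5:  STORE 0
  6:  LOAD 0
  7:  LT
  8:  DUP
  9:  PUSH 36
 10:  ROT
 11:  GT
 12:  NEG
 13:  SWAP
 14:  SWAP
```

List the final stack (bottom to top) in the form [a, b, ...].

PUSH 7   7
DUP      7 7
OVER     7 7 7
MUL      7 49
STORE 0  7
LOAD 0   7 49
LT       1
DUP      1 1
PUSH 36  1 1 36
ROT      1 36 1
GT       1 1
NEG      1 -1
SWAP     -1 1
SWAP     1 -1

[1, -1]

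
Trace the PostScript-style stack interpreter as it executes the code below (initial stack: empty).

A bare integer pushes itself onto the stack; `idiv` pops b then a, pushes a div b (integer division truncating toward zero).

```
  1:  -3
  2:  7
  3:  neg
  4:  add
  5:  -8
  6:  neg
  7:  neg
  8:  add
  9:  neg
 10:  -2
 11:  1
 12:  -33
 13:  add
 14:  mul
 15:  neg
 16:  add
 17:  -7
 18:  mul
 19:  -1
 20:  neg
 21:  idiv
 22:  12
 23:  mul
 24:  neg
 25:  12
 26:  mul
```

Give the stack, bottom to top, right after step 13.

[18, -2, -32]

-3  → [-3]
7   → [-3, 7]
neg → [-3, -7]
add → [-10]
-8  → [-10, -8]
neg → [-10, 8]
neg → [-10, -8]
add → [-18]
neg → [18]
-2  → [18, -2]
1   → [18, -2, 1]
-33 → [18, -2, 1, -33]
add → [18, -2, -32]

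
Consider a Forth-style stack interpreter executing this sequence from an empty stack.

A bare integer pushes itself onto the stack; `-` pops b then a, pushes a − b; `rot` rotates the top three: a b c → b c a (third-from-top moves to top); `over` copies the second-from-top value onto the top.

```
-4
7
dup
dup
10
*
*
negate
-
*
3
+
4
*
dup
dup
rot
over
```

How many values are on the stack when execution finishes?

-4      [-4]
7       [-4, 7]
dup     [-4, 7, 7]
dup     [-4, 7, 7, 7]
10      [-4, 7, 7, 7, 10]
*       [-4, 7, 7, 70]
*       [-4, 7, 490]
negate  [-4, 7, -490]
-       [-4, 497]
*       [-1988]
3       [-1988, 3]
+       [-1985]
4       [-1985, 4]
*       [-7940]
dup     [-7940, -7940]
dup     [-7940, -7940, -7940]
rot     [-7940, -7940, -7940]
over    [-7940, -7940, -7940, -7940]

4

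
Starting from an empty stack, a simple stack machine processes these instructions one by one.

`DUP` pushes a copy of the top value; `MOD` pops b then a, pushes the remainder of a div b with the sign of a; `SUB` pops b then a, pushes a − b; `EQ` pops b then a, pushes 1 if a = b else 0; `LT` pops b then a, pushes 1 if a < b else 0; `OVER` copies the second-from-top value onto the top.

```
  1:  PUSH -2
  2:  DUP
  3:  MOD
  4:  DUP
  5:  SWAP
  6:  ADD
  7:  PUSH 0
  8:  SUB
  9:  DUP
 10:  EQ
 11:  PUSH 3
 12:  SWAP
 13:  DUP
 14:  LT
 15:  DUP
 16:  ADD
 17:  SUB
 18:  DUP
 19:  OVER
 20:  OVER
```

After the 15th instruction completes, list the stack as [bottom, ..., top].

PUSH -2 → [-2]
DUP     → [-2, -2]
MOD     → [0]
DUP     → [0, 0]
SWAP    → [0, 0]
ADD     → [0]
PUSH 0  → [0, 0]
SUB     → [0]
DUP     → [0, 0]
EQ      → [1]
PUSH 3  → [1, 3]
SWAP    → [3, 1]
DUP     → [3, 1, 1]
LT      → [3, 0]
DUP     → [3, 0, 0]

[3, 0, 0]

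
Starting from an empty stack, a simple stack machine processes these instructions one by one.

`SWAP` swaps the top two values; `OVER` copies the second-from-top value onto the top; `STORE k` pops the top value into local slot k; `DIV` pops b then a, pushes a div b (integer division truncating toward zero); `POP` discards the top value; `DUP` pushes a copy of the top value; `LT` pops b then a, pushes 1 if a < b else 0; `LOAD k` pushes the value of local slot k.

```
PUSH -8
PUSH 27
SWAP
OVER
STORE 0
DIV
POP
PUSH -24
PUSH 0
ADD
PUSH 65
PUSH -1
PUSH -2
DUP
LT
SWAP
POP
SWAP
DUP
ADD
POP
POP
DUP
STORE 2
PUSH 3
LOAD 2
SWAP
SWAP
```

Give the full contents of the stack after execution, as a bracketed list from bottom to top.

PUSH -8  -> -8
PUSH 27  -> -8 27
SWAP     -> 27 -8
OVER     -> 27 -8 27
STORE 0  -> 27 -8
DIV      -> -3
POP      -> (empty)
PUSH -24 -> -24
PUSH 0   -> -24 0
ADD      -> -24
PUSH 65  -> -24 65
PUSH -1  -> -24 65 -1
PUSH -2  -> -24 65 -1 -2
DUP      -> -24 65 -1 -2 -2
LT       -> -24 65 -1 0
SWAP     -> -24 65 0 -1
POP      -> -24 65 0
SWAP     -> -24 0 65
DUP      -> -24 0 65 65
ADD      -> -24 0 130
POP      -> -24 0
POP      -> -24
DUP      -> -24 -24
STORE 2  -> -24
PUSH 3   -> -24 3
LOAD 2   -> -24 3 -24
SWAP     -> -24 -24 3
SWAP     -> -24 3 -24

[-24, 3, -24]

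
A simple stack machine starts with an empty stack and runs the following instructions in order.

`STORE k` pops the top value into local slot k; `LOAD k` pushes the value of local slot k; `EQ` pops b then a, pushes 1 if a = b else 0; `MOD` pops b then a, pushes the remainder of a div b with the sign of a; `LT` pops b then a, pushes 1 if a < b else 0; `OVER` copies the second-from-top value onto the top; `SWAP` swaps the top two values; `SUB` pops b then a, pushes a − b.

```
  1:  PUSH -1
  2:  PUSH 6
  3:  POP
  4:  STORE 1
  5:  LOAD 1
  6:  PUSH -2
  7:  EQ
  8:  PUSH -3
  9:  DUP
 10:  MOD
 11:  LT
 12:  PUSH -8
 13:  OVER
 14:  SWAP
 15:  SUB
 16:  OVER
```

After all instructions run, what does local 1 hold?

-1

PUSH -1 -> -1
PUSH 6  -> -1 6
POP     -> -1
STORE 1 -> (empty)
LOAD 1  -> -1
PUSH -2 -> -1 -2
EQ      -> 0
PUSH -3 -> 0 -3
DUP     -> 0 -3 -3
MOD     -> 0 0
LT      -> 0
PUSH -8 -> 0 -8
OVER    -> 0 -8 0
SWAP    -> 0 0 -8
SUB     -> 0 8
OVER    -> 0 8 0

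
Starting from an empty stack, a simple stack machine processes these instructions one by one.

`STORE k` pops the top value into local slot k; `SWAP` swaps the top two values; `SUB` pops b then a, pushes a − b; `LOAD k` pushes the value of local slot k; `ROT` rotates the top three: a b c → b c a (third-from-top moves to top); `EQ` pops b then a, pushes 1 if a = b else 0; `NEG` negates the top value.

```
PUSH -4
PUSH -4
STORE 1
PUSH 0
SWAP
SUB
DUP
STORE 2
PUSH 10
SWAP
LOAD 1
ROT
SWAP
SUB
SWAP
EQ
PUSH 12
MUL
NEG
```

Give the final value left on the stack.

0

PUSH -4 : [-4]
PUSH -4 : [-4, -4]
STORE 1 : [-4]
PUSH 0  : [-4, 0]
SWAP    : [0, -4]
SUB     : [4]
DUP     : [4, 4]
STORE 2 : [4]
PUSH 10 : [4, 10]
SWAP    : [10, 4]
LOAD 1  : [10, 4, -4]
ROT     : [4, -4, 10]
SWAP    : [4, 10, -4]
SUB     : [4, 14]
SWAP    : [14, 4]
EQ      : [0]
PUSH 12 : [0, 12]
MUL     : [0]
NEG     : [0]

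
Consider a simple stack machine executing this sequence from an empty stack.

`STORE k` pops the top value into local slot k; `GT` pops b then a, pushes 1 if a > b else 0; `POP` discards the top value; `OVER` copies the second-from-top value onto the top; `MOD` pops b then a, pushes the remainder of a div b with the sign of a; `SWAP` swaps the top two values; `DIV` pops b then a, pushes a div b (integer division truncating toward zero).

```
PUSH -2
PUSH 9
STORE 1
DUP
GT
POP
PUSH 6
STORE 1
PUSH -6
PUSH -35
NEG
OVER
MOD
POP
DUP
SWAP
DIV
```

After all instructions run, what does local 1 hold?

6

PUSH -2  : -2
PUSH 9   : -2 9
STORE 1  : -2
DUP      : -2 -2
GT       : 0
POP      : (empty)
PUSH 6   : 6
STORE 1  : (empty)
PUSH -6  : -6
PUSH -35 : -6 -35
NEG      : -6 35
OVER     : -6 35 -6
MOD      : -6 5
POP      : -6
DUP      : -6 -6
SWAP     : -6 -6
DIV      : 1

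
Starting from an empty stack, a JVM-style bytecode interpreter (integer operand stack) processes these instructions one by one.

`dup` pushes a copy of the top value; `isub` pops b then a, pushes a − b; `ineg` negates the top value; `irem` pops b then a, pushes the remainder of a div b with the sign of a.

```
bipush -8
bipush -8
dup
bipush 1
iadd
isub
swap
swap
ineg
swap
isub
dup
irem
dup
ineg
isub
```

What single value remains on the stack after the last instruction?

bipush -8  [-8]
bipush -8  [-8, -8]
dup        [-8, -8, -8]
bipush 1   [-8, -8, -8, 1]
iadd       [-8, -8, -7]
isub       [-8, -1]
swap       [-1, -8]
swap       [-8, -1]
ineg       [-8, 1]
swap       [1, -8]
isub       [9]
dup        [9, 9]
irem       [0]
dup        [0, 0]
ineg       [0, 0]
isub       [0]

0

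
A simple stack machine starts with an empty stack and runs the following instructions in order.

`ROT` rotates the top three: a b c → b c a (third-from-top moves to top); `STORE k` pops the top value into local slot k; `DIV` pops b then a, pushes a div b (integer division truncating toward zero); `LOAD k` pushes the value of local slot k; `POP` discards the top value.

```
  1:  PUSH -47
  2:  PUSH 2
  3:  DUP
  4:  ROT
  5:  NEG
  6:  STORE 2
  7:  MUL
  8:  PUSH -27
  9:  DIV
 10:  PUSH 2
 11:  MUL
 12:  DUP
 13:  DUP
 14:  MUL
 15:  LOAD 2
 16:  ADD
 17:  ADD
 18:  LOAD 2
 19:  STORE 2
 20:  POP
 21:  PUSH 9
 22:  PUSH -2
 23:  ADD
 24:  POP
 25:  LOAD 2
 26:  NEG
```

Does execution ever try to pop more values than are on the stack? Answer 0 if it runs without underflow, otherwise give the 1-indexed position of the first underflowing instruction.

0

PUSH -47 -> -47
PUSH 2   -> -47 2
DUP      -> -47 2 2
ROT      -> 2 2 -47
NEG      -> 2 2 47
STORE 2  -> 2 2
MUL      -> 4
PUSH -27 -> 4 -27
DIV      -> 0
PUSH 2   -> 0 2
MUL      -> 0
DUP      -> 0 0
DUP      -> 0 0 0
MUL      -> 0 0
LOAD 2   -> 0 0 47
ADD      -> 0 47
ADD      -> 47
LOAD 2   -> 47 47
STORE 2  -> 47
POP      -> (empty)
PUSH 9   -> 9
PUSH -2  -> 9 -2
ADD      -> 7
POP      -> (empty)
LOAD 2   -> 47
NEG      -> -47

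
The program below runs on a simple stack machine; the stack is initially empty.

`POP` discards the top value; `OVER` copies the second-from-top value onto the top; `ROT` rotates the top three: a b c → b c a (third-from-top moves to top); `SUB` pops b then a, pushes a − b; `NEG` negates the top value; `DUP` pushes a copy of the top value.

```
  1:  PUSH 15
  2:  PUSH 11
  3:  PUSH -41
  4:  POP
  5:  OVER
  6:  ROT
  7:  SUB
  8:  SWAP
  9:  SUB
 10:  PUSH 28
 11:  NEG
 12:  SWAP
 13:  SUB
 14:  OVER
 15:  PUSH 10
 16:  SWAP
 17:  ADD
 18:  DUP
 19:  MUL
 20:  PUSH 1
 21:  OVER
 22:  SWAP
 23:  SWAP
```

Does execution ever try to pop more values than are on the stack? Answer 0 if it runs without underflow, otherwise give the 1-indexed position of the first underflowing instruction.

PUSH 15  → 15
PUSH 11  → 15 11
PUSH -41 → 15 11 -41
POP      → 15 11
OVER     → 15 11 15
ROT      → 11 15 15
SUB      → 11 0
SWAP     → 0 11
SUB      → -11
PUSH 28  → -11 28
NEG      → -11 -28
SWAP     → -28 -11
SUB      → -17
OVER  — needs 2 operands, stack has 1 → underflow

14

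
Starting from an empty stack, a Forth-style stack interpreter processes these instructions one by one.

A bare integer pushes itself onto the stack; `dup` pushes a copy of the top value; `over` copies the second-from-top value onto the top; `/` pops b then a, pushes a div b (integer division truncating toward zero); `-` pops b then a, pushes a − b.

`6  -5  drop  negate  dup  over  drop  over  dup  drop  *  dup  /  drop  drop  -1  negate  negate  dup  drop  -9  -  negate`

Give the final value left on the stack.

6      : 6
-5     : 6 -5
drop   : 6
negate : -6
dup    : -6 -6
over   : -6 -6 -6
drop   : -6 -6
over   : -6 -6 -6
dup    : -6 -6 -6 -6
drop   : -6 -6 -6
*      : -6 36
dup    : -6 36 36
/      : -6 1
drop   : -6
drop   : (empty)
-1     : -1
negate : 1
negate : -1
dup    : -1 -1
drop   : -1
-9     : -1 -9
-      : 8
negate : -8

-8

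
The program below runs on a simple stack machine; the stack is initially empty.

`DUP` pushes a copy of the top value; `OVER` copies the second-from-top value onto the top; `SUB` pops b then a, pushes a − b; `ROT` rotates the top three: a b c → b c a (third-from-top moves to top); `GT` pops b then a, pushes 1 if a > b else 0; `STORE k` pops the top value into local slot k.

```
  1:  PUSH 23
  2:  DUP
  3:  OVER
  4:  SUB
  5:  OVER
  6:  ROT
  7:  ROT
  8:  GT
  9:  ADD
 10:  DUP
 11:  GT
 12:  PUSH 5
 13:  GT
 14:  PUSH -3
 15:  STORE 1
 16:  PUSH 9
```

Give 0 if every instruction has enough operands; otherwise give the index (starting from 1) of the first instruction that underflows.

PUSH 23  [23]
DUP      [23, 23]
OVER     [23, 23, 23]
SUB      [23, 0]
OVER     [23, 0, 23]
ROT      [0, 23, 23]
ROT      [23, 23, 0]
GT       [23, 1]
ADD      [24]
DUP      [24, 24]
GT       [0]
PUSH 5   [0, 5]
GT       [0]
PUSH -3  [0, -3]
STORE 1  [0]
PUSH 9   [0, 9]

0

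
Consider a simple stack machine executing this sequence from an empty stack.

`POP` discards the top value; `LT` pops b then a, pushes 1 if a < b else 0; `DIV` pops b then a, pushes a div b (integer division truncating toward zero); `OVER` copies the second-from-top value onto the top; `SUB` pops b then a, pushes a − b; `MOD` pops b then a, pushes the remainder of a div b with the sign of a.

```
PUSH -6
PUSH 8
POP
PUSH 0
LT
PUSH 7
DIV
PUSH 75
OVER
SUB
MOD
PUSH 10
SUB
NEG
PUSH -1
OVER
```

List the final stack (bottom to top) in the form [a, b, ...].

PUSH -6 → -6
PUSH 8  → -6 8
POP     → -6
PUSH 0  → -6 0
LT      → 1
PUSH 7  → 1 7
DIV     → 0
PUSH 75 → 0 75
OVER    → 0 75 0
SUB     → 0 75
MOD     → 0
PUSH 10 → 0 10
SUB     → -10
NEG     → 10
PUSH -1 → 10 -1
OVER    → 10 -1 10

[10, -1, 10]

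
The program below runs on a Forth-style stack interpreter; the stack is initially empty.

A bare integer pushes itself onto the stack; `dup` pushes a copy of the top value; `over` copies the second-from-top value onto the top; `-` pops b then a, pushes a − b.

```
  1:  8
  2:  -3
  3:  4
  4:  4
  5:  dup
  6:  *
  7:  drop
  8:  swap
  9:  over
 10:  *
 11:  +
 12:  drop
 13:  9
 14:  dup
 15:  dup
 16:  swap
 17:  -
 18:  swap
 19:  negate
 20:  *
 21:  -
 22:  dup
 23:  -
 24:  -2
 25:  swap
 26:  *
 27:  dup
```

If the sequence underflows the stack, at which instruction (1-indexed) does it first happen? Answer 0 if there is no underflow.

0

8      -> 8
-3     -> 8 -3
4      -> 8 -3 4
4      -> 8 -3 4 4
dup    -> 8 -3 4 4 4
*      -> 8 -3 4 16
drop   -> 8 -3 4
swap   -> 8 4 -3
over   -> 8 4 -3 4
*      -> 8 4 -12
+      -> 8 -8
drop   -> 8
9      -> 8 9
dup    -> 8 9 9
dup    -> 8 9 9 9
swap   -> 8 9 9 9
-      -> 8 9 0
swap   -> 8 0 9
negate -> 8 0 -9
*      -> 8 0
-      -> 8
dup    -> 8 8
-      -> 0
-2     -> 0 -2
swap   -> -2 0
*      -> 0
dup    -> 0 0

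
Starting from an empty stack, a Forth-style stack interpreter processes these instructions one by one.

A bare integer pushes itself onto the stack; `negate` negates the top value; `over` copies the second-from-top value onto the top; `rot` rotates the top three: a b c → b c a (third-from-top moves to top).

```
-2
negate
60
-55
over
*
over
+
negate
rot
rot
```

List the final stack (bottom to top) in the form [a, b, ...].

[3240, 2, 60]

-2     -> [-2]
negate -> [2]
60     -> [2, 60]
-55    -> [2, 60, -55]
over   -> [2, 60, -55, 60]
*      -> [2, 60, -3300]
over   -> [2, 60, -3300, 60]
+      -> [2, 60, -3240]
negate -> [2, 60, 3240]
rot    -> [60, 3240, 2]
rot    -> [3240, 2, 60]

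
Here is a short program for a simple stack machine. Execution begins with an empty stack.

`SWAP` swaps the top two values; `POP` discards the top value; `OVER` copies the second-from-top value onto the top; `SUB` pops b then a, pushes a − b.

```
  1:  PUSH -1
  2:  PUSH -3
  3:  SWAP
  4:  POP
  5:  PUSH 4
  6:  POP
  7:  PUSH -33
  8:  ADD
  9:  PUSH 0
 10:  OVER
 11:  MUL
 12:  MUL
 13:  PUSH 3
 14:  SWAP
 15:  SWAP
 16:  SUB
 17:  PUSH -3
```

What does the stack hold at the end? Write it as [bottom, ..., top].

PUSH -1  → -1
PUSH -3  → -1 -3
SWAP     → -3 -1
POP      → -3
PUSH 4   → -3 4
POP      → -3
PUSH -33 → -3 -33
ADD      → -36
PUSH 0   → -36 0
OVER     → -36 0 -36
MUL      → -36 0
MUL      → 0
PUSH 3   → 0 3
SWAP     → 3 0
SWAP     → 0 3
SUB      → -3
PUSH -3  → -3 -3

[-3, -3]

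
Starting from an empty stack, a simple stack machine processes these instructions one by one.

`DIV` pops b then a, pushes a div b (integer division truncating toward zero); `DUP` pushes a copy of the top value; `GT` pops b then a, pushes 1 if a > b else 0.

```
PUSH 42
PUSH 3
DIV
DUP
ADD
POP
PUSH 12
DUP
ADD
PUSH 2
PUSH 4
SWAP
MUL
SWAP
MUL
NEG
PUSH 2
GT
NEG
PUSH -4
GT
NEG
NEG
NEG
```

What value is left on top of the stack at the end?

PUSH 42 : [42]
PUSH 3  : [42, 3]
DIV     : [14]
DUP     : [14, 14]
ADD     : [28]
POP     : []
PUSH 12 : [12]
DUP     : [12, 12]
ADD     : [24]
PUSH 2  : [24, 2]
PUSH 4  : [24, 2, 4]
SWAP    : [24, 4, 2]
MUL     : [24, 8]
SWAP    : [8, 24]
MUL     : [192]
NEG     : [-192]
PUSH 2  : [-192, 2]
GT      : [0]
NEG     : [0]
PUSH -4 : [0, -4]
GT      : [1]
NEG     : [-1]
NEG     : [1]
NEG     : [-1]

-1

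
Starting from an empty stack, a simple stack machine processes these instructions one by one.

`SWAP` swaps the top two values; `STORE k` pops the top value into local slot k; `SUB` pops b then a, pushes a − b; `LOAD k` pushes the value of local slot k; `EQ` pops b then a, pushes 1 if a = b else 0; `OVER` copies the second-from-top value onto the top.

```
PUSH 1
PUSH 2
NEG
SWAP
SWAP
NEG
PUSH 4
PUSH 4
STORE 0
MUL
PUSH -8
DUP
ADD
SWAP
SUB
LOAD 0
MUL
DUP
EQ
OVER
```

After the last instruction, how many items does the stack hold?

PUSH 1  -> [1]
PUSH 2  -> [1, 2]
NEG     -> [1, -2]
SWAP    -> [-2, 1]
SWAP    -> [1, -2]
NEG     -> [1, 2]
PUSH 4  -> [1, 2, 4]
PUSH 4  -> [1, 2, 4, 4]
STORE 0 -> [1, 2, 4]
MUL     -> [1, 8]
PUSH -8 -> [1, 8, -8]
DUP     -> [1, 8, -8, -8]
ADD     -> [1, 8, -16]
SWAP    -> [1, -16, 8]
SUB     -> [1, -24]
LOAD 0  -> [1, -24, 4]
MUL     -> [1, -96]
DUP     -> [1, -96, -96]
EQ      -> [1, 1]
OVER    -> [1, 1, 1]

3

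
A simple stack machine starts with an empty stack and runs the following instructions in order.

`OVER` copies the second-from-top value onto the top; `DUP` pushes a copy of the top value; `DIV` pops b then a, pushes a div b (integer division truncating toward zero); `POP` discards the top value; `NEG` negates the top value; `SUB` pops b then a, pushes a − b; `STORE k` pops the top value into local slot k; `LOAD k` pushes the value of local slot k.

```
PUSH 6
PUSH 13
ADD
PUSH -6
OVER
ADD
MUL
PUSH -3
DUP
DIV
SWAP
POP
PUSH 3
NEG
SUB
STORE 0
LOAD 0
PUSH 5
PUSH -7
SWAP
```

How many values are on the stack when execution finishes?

3

PUSH 6  → [6]
PUSH 13 → [6, 13]
ADD     → [19]
PUSH -6 → [19, -6]
OVER    → [19, -6, 19]
ADD     → [19, 13]
MUL     → [247]
PUSH -3 → [247, -3]
DUP     → [247, -3, -3]
DIV     → [247, 1]
SWAP    → [1, 247]
POP     → [1]
PUSH 3  → [1, 3]
NEG     → [1, -3]
SUB     → [4]
STORE 0 → []
LOAD 0  → [4]
PUSH 5  → [4, 5]
PUSH -7 → [4, 5, -7]
SWAP    → [4, -7, 5]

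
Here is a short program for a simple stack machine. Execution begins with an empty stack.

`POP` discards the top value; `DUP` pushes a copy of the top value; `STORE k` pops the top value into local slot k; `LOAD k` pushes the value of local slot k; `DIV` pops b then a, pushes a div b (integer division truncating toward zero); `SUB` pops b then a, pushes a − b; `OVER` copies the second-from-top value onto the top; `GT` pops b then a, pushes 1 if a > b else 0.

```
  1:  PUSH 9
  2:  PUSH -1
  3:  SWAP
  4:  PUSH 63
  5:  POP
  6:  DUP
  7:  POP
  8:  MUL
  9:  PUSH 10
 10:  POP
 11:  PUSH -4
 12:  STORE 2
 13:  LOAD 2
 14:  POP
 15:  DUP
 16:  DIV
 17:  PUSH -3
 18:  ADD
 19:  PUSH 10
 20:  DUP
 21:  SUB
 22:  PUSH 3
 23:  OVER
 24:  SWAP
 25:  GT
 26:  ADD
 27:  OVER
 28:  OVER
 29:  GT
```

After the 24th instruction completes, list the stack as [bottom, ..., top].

PUSH 9  -> [9]
PUSH -1 -> [9, -1]
SWAP    -> [-1, 9]
PUSH 63 -> [-1, 9, 63]
POP     -> [-1, 9]
DUP     -> [-1, 9, 9]
POP     -> [-1, 9]
MUL     -> [-9]
PUSH 10 -> [-9, 10]
POP     -> [-9]
PUSH -4 -> [-9, -4]
STORE 2 -> [-9]
LOAD 2  -> [-9, -4]
POP     -> [-9]
DUP     -> [-9, -9]
DIV     -> [1]
PUSH -3 -> [1, -3]
ADD     -> [-2]
PUSH 10 -> [-2, 10]
DUP     -> [-2, 10, 10]
SUB     -> [-2, 0]
PUSH 3  -> [-2, 0, 3]
OVER    -> [-2, 0, 3, 0]
SWAP    -> [-2, 0, 0, 3]

[-2, 0, 0, 3]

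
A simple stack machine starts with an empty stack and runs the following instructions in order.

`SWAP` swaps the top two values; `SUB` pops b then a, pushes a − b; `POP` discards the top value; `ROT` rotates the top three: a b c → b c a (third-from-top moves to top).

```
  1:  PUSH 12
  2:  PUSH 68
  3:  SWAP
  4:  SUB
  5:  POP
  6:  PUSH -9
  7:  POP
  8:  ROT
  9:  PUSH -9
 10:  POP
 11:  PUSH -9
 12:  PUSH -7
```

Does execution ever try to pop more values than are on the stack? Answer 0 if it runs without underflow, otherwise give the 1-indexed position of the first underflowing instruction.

PUSH 12 : [12]
PUSH 68 : [12, 68]
SWAP    : [68, 12]
SUB     : [56]
POP     : []
PUSH -9 : [-9]
POP     : []
ROT  — needs 3 operands, stack has 0 → underflow

8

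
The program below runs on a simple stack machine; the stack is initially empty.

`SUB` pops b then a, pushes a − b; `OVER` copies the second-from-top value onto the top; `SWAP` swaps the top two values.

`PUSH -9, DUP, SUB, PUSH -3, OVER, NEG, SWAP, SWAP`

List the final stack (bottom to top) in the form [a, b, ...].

[0, -3, 0]

PUSH -9  -9
DUP      -9 -9
SUB      0
PUSH -3  0 -3
OVER     0 -3 0
NEG      0 -3 0
SWAP     0 0 -3
SWAP     0 -3 0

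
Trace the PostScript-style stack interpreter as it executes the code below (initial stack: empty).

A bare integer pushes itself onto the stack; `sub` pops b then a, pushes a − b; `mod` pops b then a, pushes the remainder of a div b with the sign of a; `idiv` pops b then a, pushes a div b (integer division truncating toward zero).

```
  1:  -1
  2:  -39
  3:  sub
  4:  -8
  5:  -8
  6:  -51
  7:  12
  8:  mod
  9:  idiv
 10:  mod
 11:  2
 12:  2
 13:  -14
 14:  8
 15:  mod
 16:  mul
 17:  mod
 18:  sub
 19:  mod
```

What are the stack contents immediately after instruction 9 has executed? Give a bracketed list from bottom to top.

-1   → [-1]
-39  → [-1, -39]
sub  → [38]
-8   → [38, -8]
-8   → [38, -8, -8]
-51  → [38, -8, -8, -51]
12   → [38, -8, -8, -51, 12]
mod  → [38, -8, -8, -3]
idiv → [38, -8, 2]

[38, -8, 2]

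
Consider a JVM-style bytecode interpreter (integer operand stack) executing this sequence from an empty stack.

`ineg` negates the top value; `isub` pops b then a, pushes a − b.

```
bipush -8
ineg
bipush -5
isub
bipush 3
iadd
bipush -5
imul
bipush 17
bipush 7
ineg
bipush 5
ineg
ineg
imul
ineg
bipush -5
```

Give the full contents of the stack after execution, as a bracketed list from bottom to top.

[-80, 17, 35, -5]

bipush -8 → [-8]
ineg      → [8]
bipush -5 → [8, -5]
isub      → [13]
bipush 3  → [13, 3]
iadd      → [16]
bipush -5 → [16, -5]
imul      → [-80]
bipush 17 → [-80, 17]
bipush 7  → [-80, 17, 7]
ineg      → [-80, 17, -7]
bipush 5  → [-80, 17, -7, 5]
ineg      → [-80, 17, -7, -5]
ineg      → [-80, 17, -7, 5]
imul      → [-80, 17, -35]
ineg      → [-80, 17, 35]
bipush -5 → [-80, 17, 35, -5]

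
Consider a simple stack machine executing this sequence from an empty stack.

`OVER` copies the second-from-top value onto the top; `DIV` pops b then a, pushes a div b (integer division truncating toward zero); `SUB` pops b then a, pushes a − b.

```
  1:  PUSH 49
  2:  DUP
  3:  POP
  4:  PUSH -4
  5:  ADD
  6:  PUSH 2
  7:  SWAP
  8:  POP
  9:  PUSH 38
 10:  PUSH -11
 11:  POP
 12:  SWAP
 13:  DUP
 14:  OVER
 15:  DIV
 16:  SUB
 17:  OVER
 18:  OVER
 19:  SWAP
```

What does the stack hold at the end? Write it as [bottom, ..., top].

[38, 1, 1, 38]

PUSH 49  -> 49
DUP      -> 49 49
POP      -> 49
PUSH -4  -> 49 -4
ADD      -> 45
PUSH 2   -> 45 2
SWAP     -> 2 45
POP      -> 2
PUSH 38  -> 2 38
PUSH -11 -> 2 38 -11
POP      -> 2 38
SWAP     -> 38 2
DUP      -> 38 2 2
OVER     -> 38 2 2 2
DIV      -> 38 2 1
SUB      -> 38 1
OVER     -> 38 1 38
OVER     -> 38 1 38 1
SWAP     -> 38 1 1 38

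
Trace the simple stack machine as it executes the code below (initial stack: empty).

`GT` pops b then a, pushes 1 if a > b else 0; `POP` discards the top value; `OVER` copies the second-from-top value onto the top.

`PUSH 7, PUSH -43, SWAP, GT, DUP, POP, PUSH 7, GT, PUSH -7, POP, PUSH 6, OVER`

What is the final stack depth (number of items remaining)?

PUSH 7    7
PUSH -43  7 -43
SWAP      -43 7
GT        0
DUP       0 0
POP       0
PUSH 7    0 7
GT        0
PUSH -7   0 -7
POP       0
PUSH 6    0 6
OVER      0 6 0

3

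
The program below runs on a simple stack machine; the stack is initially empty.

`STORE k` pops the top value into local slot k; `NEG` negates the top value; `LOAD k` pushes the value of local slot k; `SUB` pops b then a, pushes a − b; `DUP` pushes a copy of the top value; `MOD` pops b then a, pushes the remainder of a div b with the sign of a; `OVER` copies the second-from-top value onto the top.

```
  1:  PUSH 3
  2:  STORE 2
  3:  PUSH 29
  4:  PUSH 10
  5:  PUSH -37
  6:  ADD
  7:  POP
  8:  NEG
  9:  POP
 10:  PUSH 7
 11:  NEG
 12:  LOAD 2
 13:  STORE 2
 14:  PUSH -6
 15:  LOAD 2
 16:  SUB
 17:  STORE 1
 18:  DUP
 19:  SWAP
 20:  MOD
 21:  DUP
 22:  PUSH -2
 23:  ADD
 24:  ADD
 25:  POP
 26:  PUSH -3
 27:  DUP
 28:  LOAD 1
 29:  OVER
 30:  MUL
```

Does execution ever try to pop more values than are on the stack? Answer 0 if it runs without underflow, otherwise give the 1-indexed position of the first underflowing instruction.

PUSH 3   : 3
STORE 2  : (empty)
PUSH 29  : 29
PUSH 10  : 29 10
PUSH -37 : 29 10 -37
ADD      : 29 -27
POP      : 29
NEG      : -29
POP      : (empty)
PUSH 7   : 7
NEG      : -7
LOAD 2   : -7 3
STORE 2  : -7
PUSH -6  : -7 -6
LOAD 2   : -7 -6 3
SUB      : -7 -9
STORE 1  : -7
DUP      : -7 -7
SWAP     : -7 -7
MOD      : 0
DUP      : 0 0
PUSH -2  : 0 0 -2
ADD      : 0 -2
ADD      : -2
POP      : (empty)
PUSH -3  : -3
DUP      : -3 -3
LOAD 1   : -3 -3 -9
OVER     : -3 -3 -9 -3
MUL      : -3 -3 27

0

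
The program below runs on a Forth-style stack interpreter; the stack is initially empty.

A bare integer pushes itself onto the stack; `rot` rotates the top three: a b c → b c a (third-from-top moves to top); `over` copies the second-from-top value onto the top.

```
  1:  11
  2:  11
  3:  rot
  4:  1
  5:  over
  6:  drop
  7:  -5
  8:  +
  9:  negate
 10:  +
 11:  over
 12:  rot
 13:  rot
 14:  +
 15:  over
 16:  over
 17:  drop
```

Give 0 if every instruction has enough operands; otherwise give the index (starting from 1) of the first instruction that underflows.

3

11  11
11  11 11
rot  — needs 3 operands, stack has 2 → underflow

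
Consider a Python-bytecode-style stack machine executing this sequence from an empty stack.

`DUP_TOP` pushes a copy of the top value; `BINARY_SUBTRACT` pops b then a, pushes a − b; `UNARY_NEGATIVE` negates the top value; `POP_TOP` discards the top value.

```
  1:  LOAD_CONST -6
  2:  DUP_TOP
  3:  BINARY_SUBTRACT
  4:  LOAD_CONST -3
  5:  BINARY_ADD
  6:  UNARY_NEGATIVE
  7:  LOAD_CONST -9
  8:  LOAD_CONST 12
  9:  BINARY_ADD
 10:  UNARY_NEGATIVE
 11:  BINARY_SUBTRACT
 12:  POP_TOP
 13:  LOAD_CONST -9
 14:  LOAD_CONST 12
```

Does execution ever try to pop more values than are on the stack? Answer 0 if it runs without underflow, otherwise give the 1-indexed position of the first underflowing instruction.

LOAD_CONST -6   : [-6]
DUP_TOP         : [-6, -6]
BINARY_SUBTRACT : [0]
LOAD_CONST -3   : [0, -3]
BINARY_ADD      : [-3]
UNARY_NEGATIVE  : [3]
LOAD_CONST -9   : [3, -9]
LOAD_CONST 12   : [3, -9, 12]
BINARY_ADD      : [3, 3]
UNARY_NEGATIVE  : [3, -3]
BINARY_SUBTRACT : [6]
POP_TOP         : []
LOAD_CONST -9   : [-9]
LOAD_CONST 12   : [-9, 12]

0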